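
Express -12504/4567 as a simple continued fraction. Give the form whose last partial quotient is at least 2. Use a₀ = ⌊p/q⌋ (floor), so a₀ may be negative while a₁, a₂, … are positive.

[-3; 3, 1, 4, 2, 2, 2, 18]

-12504 = -3*4567 + 1197
4567 = 3*1197 + 976
1197 = 1*976 + 221
976 = 4*221 + 92
221 = 2*92 + 37
92 = 2*37 + 18
37 = 2*18 + 1
18 = 18*1 + 0  (stop)
So -12504/4567 = [-3; 3, 1, 4, 2, 2, 2, 18].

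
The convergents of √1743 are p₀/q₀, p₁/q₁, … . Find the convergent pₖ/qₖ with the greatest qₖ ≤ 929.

√1743 = [41; 1, 2, 1, 82, …] (period length 4).
Convergents:
  p_0/q_0 = 41/1
  p_1/q_1 = 42/1
  p_2/q_2 = 125/3
  p_3/q_3 = 167/4
  p_4/q_4 = 13819/331
  p_5/q_5 = 13986/335
  p_6/q_6 = 41791/1001
q_5 = 335 ≤ 929 < 1001 = q_6, so the answer is 13986/335.

13986/335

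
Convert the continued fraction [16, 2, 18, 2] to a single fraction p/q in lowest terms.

1253/76

Fold from the inside: start with 2/1.
  18 + 1/2 = 37/2
  2 + 2/37 = 76/37
  16 + 37/76 = 1253/76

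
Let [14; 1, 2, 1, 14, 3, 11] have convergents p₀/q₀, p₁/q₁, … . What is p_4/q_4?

Using pₖ = aₖpₖ₋₁ + pₖ₋₂, qₖ = aₖqₖ₋₁ + qₖ₋₂ (with p₋₁=1, p₋₂=0, q₋₁=0, q₋₂=1):
  k=0: a=14, p=14, q=1
  k=1: a=1, p=15, q=1
  k=2: a=2, p=44, q=3
  k=3: a=1, p=59, q=4
  k=4: a=14, p=870, q=59

870/59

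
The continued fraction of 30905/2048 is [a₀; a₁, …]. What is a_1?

30905 = 15·2048 + 185   →  a_0 = 15
2048 = 11·185 + 13   →  a_1 = 11

11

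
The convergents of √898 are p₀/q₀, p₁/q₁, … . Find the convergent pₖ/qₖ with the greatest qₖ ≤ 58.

899/30

√898 = [29; 1, 28, 1, 58, …] (period length 4).
Convergents:
  p_0/q_0 = 29/1
  p_1/q_1 = 30/1
  p_2/q_2 = 869/29
  p_3/q_3 = 899/30
  p_4/q_4 = 53011/1769
q_3 = 30 ≤ 58 < 1769 = q_4, so the answer is 899/30.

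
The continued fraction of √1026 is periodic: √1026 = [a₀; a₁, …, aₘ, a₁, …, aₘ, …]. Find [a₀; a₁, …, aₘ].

a₀ = ⌊√1026⌋ = 32.
With m₀=0, d₀=1 and mₖ₊₁ = dₖaₖ − mₖ, dₖ₊₁ = (n − mₖ₊₁²)/dₖ, aₖ₊₁ = ⌊(a₀+mₖ₊₁)/dₖ₊₁⌋:
  k=1: m=32, d=2, a=32
  k=2: m=32, d=1, a=64
d=1 and a=2a₀=64 at k=2, so the next step gives (m, d) = (32, 2) again — its k=1 value — and the period has length 2.

[32; 32, 64]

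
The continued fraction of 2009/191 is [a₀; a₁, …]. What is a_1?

1

2009 = 10·191 + 99   →  a_0 = 10
191 = 1·99 + 92   →  a_1 = 1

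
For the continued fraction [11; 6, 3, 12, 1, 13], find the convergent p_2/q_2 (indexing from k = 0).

Using pₖ = aₖpₖ₋₁ + pₖ₋₂, qₖ = aₖqₖ₋₁ + qₖ₋₂ (with p₋₁=1, p₋₂=0, q₋₁=0, q₋₂=1):
  k=0: a=11, p=11, q=1
  k=1: a=6, p=67, q=6
  k=2: a=3, p=212, q=19

212/19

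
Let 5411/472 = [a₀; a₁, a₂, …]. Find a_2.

5411 = 11·472 + 219   →  a_0 = 11
472 = 2·219 + 34   →  a_1 = 2
219 = 6·34 + 15   →  a_2 = 6

6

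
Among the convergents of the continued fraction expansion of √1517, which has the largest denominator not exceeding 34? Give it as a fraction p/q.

√1517 = [38; 1, 18, 2, 18, 1, 76, …] (period length 6).
Convergents:
  p_0/q_0 = 38/1
  p_1/q_1 = 39/1
  p_2/q_2 = 740/19
  p_3/q_3 = 1519/39
q_2 = 19 ≤ 34 < 39 = q_3, so the answer is 740/19.

740/19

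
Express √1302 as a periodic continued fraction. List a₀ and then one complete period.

[36; 12, 72]

a₀ = ⌊√1302⌋ = 36.
With m₀=0, d₀=1 and mₖ₊₁ = dₖaₖ − mₖ, dₖ₊₁ = (n − mₖ₊₁²)/dₖ, aₖ₊₁ = ⌊(a₀+mₖ₊₁)/dₖ₊₁⌋:
  k=1: m=36, d=6, a=12
  k=2: m=36, d=1, a=72
d=1 and a=2a₀=72 at k=2, so the next step gives (m, d) = (36, 6) again — its k=1 value — and the period has length 2.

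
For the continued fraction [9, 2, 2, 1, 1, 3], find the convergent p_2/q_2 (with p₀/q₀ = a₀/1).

Using pₖ = aₖpₖ₋₁ + pₖ₋₂, qₖ = aₖqₖ₋₁ + qₖ₋₂ (with p₋₁=1, p₋₂=0, q₋₁=0, q₋₂=1):
  k=0: a=9, p=9, q=1
  k=1: a=2, p=19, q=2
  k=2: a=2, p=47, q=5

47/5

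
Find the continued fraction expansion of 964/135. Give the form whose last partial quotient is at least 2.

964 = 7*135 + 19
135 = 7*19 + 2
19 = 9*2 + 1
2 = 2*1 + 0  (stop)
So 964/135 = [7; 7, 9, 2].

[7; 7, 9, 2]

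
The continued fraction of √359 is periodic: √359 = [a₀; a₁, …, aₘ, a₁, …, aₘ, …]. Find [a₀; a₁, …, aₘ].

a₀ = ⌊√359⌋ = 18.
With m₀=0, d₀=1 and mₖ₊₁ = dₖaₖ − mₖ, dₖ₊₁ = (n − mₖ₊₁²)/dₖ, aₖ₊₁ = ⌊(a₀+mₖ₊₁)/dₖ₊₁⌋:
  k=1: m=18, d=35, a=1
  k=2: m=17, d=2, a=17
  k=3: m=17, d=35, a=1
  k=4: m=18, d=1, a=36
d=1 and a=2a₀=36 at k=4, so the next step gives (m, d) = (18, 35) again — its k=1 value — and the period has length 4.

[18; 1, 17, 1, 36]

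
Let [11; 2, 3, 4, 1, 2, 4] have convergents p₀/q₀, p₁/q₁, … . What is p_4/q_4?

423/37

Using pₖ = aₖpₖ₋₁ + pₖ₋₂, qₖ = aₖqₖ₋₁ + qₖ₋₂ (with p₋₁=1, p₋₂=0, q₋₁=0, q₋₂=1):
  k=0: a=11, p=11, q=1
  k=1: a=2, p=23, q=2
  k=2: a=3, p=80, q=7
  k=3: a=4, p=343, q=30
  k=4: a=1, p=423, q=37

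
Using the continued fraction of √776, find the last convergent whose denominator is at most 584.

10892/391

√776 = [27; 1, 5, 1, 54, …] (period length 4).
Convergents:
  p_0/q_0 = 27/1
  p_1/q_1 = 28/1
  p_2/q_2 = 167/6
  p_3/q_3 = 195/7
  p_4/q_4 = 10697/384
  p_5/q_5 = 10892/391
  p_6/q_6 = 65157/2339
q_5 = 391 ≤ 584 < 2339 = q_6, so the answer is 10892/391.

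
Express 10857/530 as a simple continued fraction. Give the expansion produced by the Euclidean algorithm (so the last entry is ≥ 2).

10857 = 20×530 + 257
530 = 2×257 + 16
257 = 16×16 + 1
16 = 16×1 + 0  (stop)
So 10857/530 = [20; 2, 16, 16].

[20; 2, 16, 16]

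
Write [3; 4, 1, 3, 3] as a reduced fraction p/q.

Fold from the inside: start with 3/1.
  3 + 1/3 = 10/3
  1 + 3/10 = 13/10
  4 + 10/13 = 62/13
  3 + 13/62 = 199/62

199/62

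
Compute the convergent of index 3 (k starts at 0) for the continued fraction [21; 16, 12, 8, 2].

32857/1560

Using pₖ = aₖpₖ₋₁ + pₖ₋₂, qₖ = aₖqₖ₋₁ + qₖ₋₂ (with p₋₁=1, p₋₂=0, q₋₁=0, q₋₂=1):
  k=0: a=21, p=21, q=1
  k=1: a=16, p=337, q=16
  k=2: a=12, p=4065, q=193
  k=3: a=8, p=32857, q=1560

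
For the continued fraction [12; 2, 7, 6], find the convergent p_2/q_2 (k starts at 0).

187/15

Using pₖ = aₖpₖ₋₁ + pₖ₋₂, qₖ = aₖqₖ₋₁ + qₖ₋₂ (with p₋₁=1, p₋₂=0, q₋₁=0, q₋₂=1):
  k=0: a=12, p=12, q=1
  k=1: a=2, p=25, q=2
  k=2: a=7, p=187, q=15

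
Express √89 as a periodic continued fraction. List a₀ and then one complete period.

a₀ = ⌊√89⌋ = 9.
With m₀=0, d₀=1 and mₖ₊₁ = dₖaₖ − mₖ, dₖ₊₁ = (n − mₖ₊₁²)/dₖ, aₖ₊₁ = ⌊(a₀+mₖ₊₁)/dₖ₊₁⌋:
  k=1: m=9, d=8, a=2
  k=2: m=7, d=5, a=3
  k=3: m=8, d=5, a=3
  k=4: m=7, d=8, a=2
  k=5: m=9, d=1, a=18
d=1 and a=2a₀=18 at k=5, so the next step gives (m, d) = (9, 8) again — its k=1 value — and the period has length 5.

[9; 2, 3, 3, 2, 18]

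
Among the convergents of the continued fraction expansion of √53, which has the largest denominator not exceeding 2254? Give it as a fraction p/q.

10578/1453

√53 = [7; 3, 1, 1, 3, 14, …] (period length 5).
Convergents:
  p_0/q_0 = 7/1
  p_1/q_1 = 22/3
  p_2/q_2 = 29/4
  p_3/q_3 = 51/7
  p_4/q_4 = 182/25
  p_5/q_5 = 2599/357
  p_6/q_6 = 7979/1096
  p_7/q_7 = 10578/1453
  p_8/q_8 = 18557/2549
q_7 = 1453 ≤ 2254 < 2549 = q_8, so the answer is 10578/1453.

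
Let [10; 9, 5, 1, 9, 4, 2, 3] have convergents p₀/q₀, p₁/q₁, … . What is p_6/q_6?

50333/4979

Using pₖ = aₖpₖ₋₁ + pₖ₋₂, qₖ = aₖqₖ₋₁ + qₖ₋₂ (with p₋₁=1, p₋₂=0, q₋₁=0, q₋₂=1):
  k=0: a=10, p=10, q=1
  k=1: a=9, p=91, q=9
  k=2: a=5, p=465, q=46
  k=3: a=1, p=556, q=55
  k=4: a=9, p=5469, q=541
  k=5: a=4, p=22432, q=2219
  k=6: a=2, p=50333, q=4979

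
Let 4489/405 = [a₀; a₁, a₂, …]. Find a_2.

1

4489 = 11·405 + 34   →  a_0 = 11
405 = 11·34 + 31   →  a_1 = 11
34 = 1·31 + 3   →  a_2 = 1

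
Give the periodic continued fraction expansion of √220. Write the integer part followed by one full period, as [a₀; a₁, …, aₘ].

[14; 1, 4, 1, 28]

a₀ = ⌊√220⌋ = 14.
With m₀=0, d₀=1 and mₖ₊₁ = dₖaₖ − mₖ, dₖ₊₁ = (n − mₖ₊₁²)/dₖ, aₖ₊₁ = ⌊(a₀+mₖ₊₁)/dₖ₊₁⌋:
  k=1: m=14, d=24, a=1
  k=2: m=10, d=5, a=4
  k=3: m=10, d=24, a=1
  k=4: m=14, d=1, a=28
d=1 and a=2a₀=28 at k=4, so the next step gives (m, d) = (14, 24) again — its k=1 value — and the period has length 4.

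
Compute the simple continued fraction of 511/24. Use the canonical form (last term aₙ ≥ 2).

511 = 21×24 + 7
24 = 3×7 + 3
7 = 2×3 + 1
3 = 3×1 + 0  (stop)
So 511/24 = [21; 3, 2, 3].

[21; 3, 2, 3]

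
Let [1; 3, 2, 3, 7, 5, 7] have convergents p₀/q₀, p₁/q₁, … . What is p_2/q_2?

9/7

Using pₖ = aₖpₖ₋₁ + pₖ₋₂, qₖ = aₖqₖ₋₁ + qₖ₋₂ (with p₋₁=1, p₋₂=0, q₋₁=0, q₋₂=1):
  k=0: a=1, p=1, q=1
  k=1: a=3, p=4, q=3
  k=2: a=2, p=9, q=7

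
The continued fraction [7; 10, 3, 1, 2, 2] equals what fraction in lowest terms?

1895/267

Using pₖ = aₖpₖ₋₁ + pₖ₋₂ and qₖ = aₖqₖ₋₁ + qₖ₋₂:
  k=0: a=7, p=7, q=1
  k=1: a=10, p=71, q=10
  k=2: a=3, p=220, q=31
  k=3: a=1, p=291, q=41
  k=4: a=2, p=802, q=113
  k=5: a=2, p=1895, q=267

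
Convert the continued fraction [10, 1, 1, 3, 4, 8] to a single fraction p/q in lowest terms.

2610/247

Using pₖ = aₖpₖ₋₁ + pₖ₋₂ and qₖ = aₖqₖ₋₁ + qₖ₋₂:
  k=0: a=10, p=10, q=1
  k=1: a=1, p=11, q=1
  k=2: a=1, p=21, q=2
  k=3: a=3, p=74, q=7
  k=4: a=4, p=317, q=30
  k=5: a=8, p=2610, q=247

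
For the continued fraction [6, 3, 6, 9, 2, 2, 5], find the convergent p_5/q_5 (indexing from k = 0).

Using pₖ = aₖpₖ₋₁ + pₖ₋₂, qₖ = aₖqₖ₋₁ + qₖ₋₂ (with p₋₁=1, p₋₂=0, q₋₁=0, q₋₂=1):
  k=0: a=6, p=6, q=1
  k=1: a=3, p=19, q=3
  k=2: a=6, p=120, q=19
  k=3: a=9, p=1099, q=174
  k=4: a=2, p=2318, q=367
  k=5: a=2, p=5735, q=908

5735/908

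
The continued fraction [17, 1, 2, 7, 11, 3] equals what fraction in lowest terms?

13385/757

Fold from the inside: start with 3/1.
  11 + 1/3 = 34/3
  7 + 3/34 = 241/34
  2 + 34/241 = 516/241
  1 + 241/516 = 757/516
  17 + 516/757 = 13385/757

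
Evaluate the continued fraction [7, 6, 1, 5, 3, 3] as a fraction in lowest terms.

3080/431

Fold from the inside: start with 3/1.
  3 + 1/3 = 10/3
  5 + 3/10 = 53/10
  1 + 10/53 = 63/53
  6 + 53/63 = 431/63
  7 + 63/431 = 3080/431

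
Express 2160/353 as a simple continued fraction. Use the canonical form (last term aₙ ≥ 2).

2160 = 6·353 + 42
353 = 8·42 + 17
42 = 2·17 + 8
17 = 2·8 + 1
8 = 8·1 + 0  (stop)
So 2160/353 = [6; 8, 2, 2, 8].

[6; 8, 2, 2, 8]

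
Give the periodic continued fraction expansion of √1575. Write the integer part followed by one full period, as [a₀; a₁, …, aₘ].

a₀ = ⌊√1575⌋ = 39.

[39; 1, 2, 5, 2, 1, 78]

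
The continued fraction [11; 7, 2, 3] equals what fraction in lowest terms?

Using pₖ = aₖpₖ₋₁ + pₖ₋₂ and qₖ = aₖqₖ₋₁ + qₖ₋₂:
  k=0: a=11, p=11, q=1
  k=1: a=7, p=78, q=7
  k=2: a=2, p=167, q=15
  k=3: a=3, p=579, q=52

579/52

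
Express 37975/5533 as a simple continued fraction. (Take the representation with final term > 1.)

[6; 1, 6, 3, 7, 3, 3, 3]

37975 = 6·5533 + 4777
5533 = 1·4777 + 756
4777 = 6·756 + 241
756 = 3·241 + 33
241 = 7·33 + 10
33 = 3·10 + 3
10 = 3·3 + 1
3 = 3·1 + 0  (stop)
So 37975/5533 = [6; 1, 6, 3, 7, 3, 3, 3].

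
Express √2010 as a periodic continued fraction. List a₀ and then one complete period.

a₀ = ⌊√2010⌋ = 44.
With m₀=0, d₀=1 and mₖ₊₁ = dₖaₖ − mₖ, dₖ₊₁ = (n − mₖ₊₁²)/dₖ, aₖ₊₁ = ⌊(a₀+mₖ₊₁)/dₖ₊₁⌋:
  k=1: m=44, d=74, a=1
  k=2: m=30, d=15, a=4
  k=3: m=30, d=74, a=1
  k=4: m=44, d=1, a=88
d=1 and a=2a₀=88 at k=4, so the next step gives (m, d) = (44, 74) again — its k=1 value — and the period has length 4.

[44; 1, 4, 1, 88]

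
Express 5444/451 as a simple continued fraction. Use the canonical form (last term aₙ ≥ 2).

[12; 14, 10, 1, 2]

5444 = 12*451 + 32
451 = 14*32 + 3
32 = 10*3 + 2
3 = 1*2 + 1
2 = 2*1 + 0  (stop)
So 5444/451 = [12; 14, 10, 1, 2].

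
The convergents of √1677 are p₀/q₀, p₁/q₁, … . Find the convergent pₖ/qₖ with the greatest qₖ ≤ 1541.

34399/840

√1677 = [40; 1, 19, 2, 19, 1, 80, …] (period length 6).
Convergents:
  p_0/q_0 = 40/1
  p_1/q_1 = 41/1
  p_2/q_2 = 819/20
  p_3/q_3 = 1679/41
  p_4/q_4 = 32720/799
  p_5/q_5 = 34399/840
  p_6/q_6 = 2784640/67999
q_5 = 840 ≤ 1541 < 67999 = q_6, so the answer is 34399/840.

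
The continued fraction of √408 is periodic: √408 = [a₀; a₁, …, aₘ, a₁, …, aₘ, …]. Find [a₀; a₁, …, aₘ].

a₀ = ⌊√408⌋ = 20.
With m₀=0, d₀=1 and mₖ₊₁ = dₖaₖ − mₖ, dₖ₊₁ = (n − mₖ₊₁²)/dₖ, aₖ₊₁ = ⌊(a₀+mₖ₊₁)/dₖ₊₁⌋:
  k=1: m=20, d=8, a=5
  k=2: m=20, d=1, a=40
d=1 and a=2a₀=40 at k=2, so the next step gives (m, d) = (20, 8) again — its k=1 value — and the period has length 2.

[20; 5, 40]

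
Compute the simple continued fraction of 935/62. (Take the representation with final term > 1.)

935 = 15×62 + 5
62 = 12×5 + 2
5 = 2×2 + 1
2 = 2×1 + 0  (stop)
So 935/62 = [15; 12, 2, 2].

[15; 12, 2, 2]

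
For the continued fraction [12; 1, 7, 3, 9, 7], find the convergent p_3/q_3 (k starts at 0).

Using pₖ = aₖpₖ₋₁ + pₖ₋₂, qₖ = aₖqₖ₋₁ + qₖ₋₂ (with p₋₁=1, p₋₂=0, q₋₁=0, q₋₂=1):
  k=0: a=12, p=12, q=1
  k=1: a=1, p=13, q=1
  k=2: a=7, p=103, q=8
  k=3: a=3, p=322, q=25

322/25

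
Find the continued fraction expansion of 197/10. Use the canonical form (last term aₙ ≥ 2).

[19; 1, 2, 3]

197 = 19·10 + 7
10 = 1·7 + 3
7 = 2·3 + 1
3 = 3·1 + 0  (stop)
So 197/10 = [19; 1, 2, 3].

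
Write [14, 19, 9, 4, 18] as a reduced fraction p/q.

Fold from the inside: start with 18/1.
  4 + 1/18 = 73/18
  9 + 18/73 = 675/73
  19 + 73/675 = 12898/675
  14 + 675/12898 = 181247/12898

181247/12898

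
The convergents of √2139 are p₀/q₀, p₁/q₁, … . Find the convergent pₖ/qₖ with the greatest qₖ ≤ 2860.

68449/1480

√2139 = [46; 4, 92, …] (period length 2).
Convergents:
  p_0/q_0 = 46/1
  p_1/q_1 = 185/4
  p_2/q_2 = 17066/369
  p_3/q_3 = 68449/1480
  p_4/q_4 = 6314374/136529
q_3 = 1480 ≤ 2860 < 136529 = q_4, so the answer is 68449/1480.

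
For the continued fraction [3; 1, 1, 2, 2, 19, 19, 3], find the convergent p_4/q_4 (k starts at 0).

Using pₖ = aₖpₖ₋₁ + pₖ₋₂, qₖ = aₖqₖ₋₁ + qₖ₋₂ (with p₋₁=1, p₋₂=0, q₋₁=0, q₋₂=1):
  k=0: a=3, p=3, q=1
  k=1: a=1, p=4, q=1
  k=2: a=1, p=7, q=2
  k=3: a=2, p=18, q=5
  k=4: a=2, p=43, q=12

43/12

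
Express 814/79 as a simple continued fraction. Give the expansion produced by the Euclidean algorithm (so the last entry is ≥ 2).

[10; 3, 3, 2, 3]

814 = 10*79 + 24
79 = 3*24 + 7
24 = 3*7 + 3
7 = 2*3 + 1
3 = 3*1 + 0  (stop)
So 814/79 = [10; 3, 3, 2, 3].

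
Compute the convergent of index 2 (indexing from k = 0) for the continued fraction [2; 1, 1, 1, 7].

5/2

Using pₖ = aₖpₖ₋₁ + pₖ₋₂, qₖ = aₖqₖ₋₁ + qₖ₋₂ (with p₋₁=1, p₋₂=0, q₋₁=0, q₋₂=1):
  k=0: a=2, p=2, q=1
  k=1: a=1, p=3, q=1
  k=2: a=1, p=5, q=2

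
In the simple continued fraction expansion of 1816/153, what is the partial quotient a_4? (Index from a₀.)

1

1816 = 11·153 + 133   →  a_0 = 11
153 = 1·133 + 20   →  a_1 = 1
133 = 6·20 + 13   →  a_2 = 6
20 = 1·13 + 7   →  a_3 = 1
13 = 1·7 + 6   →  a_4 = 1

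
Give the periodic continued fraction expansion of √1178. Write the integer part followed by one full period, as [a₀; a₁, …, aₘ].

[34; 3, 9, 2, 9, 3, 68]

a₀ = ⌊√1178⌋ = 34.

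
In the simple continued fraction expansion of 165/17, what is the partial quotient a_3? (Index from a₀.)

165 = 9·17 + 12   →  a_0 = 9
17 = 1·12 + 5   →  a_1 = 1
12 = 2·5 + 2   →  a_2 = 2
5 = 2·2 + 1   →  a_3 = 2

2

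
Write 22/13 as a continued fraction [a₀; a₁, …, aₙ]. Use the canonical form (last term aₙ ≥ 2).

22 = 1*13 + 9
13 = 1*9 + 4
9 = 2*4 + 1
4 = 4*1 + 0  (stop)
So 22/13 = [1; 1, 2, 4].

[1; 1, 2, 4]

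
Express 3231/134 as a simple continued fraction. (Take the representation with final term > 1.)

3231 = 24·134 + 15
134 = 8·15 + 14
15 = 1·14 + 1
14 = 14·1 + 0  (stop)
So 3231/134 = [24; 8, 1, 14].

[24; 8, 1, 14]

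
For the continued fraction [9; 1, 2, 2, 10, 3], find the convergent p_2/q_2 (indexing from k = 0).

29/3

Using pₖ = aₖpₖ₋₁ + pₖ₋₂, qₖ = aₖqₖ₋₁ + qₖ₋₂ (with p₋₁=1, p₋₂=0, q₋₁=0, q₋₂=1):
  k=0: a=9, p=9, q=1
  k=1: a=1, p=10, q=1
  k=2: a=2, p=29, q=3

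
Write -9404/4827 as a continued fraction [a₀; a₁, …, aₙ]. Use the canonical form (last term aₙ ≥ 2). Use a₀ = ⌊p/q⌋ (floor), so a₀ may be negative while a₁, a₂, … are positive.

[-2; 19, 3, 4, 19]

-9404 = -2×4827 + 250
4827 = 19×250 + 77
250 = 3×77 + 19
77 = 4×19 + 1
19 = 19×1 + 0  (stop)
So -9404/4827 = [-2; 19, 3, 4, 19].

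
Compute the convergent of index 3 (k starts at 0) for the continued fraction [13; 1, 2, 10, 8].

424/31

Using pₖ = aₖpₖ₋₁ + pₖ₋₂, qₖ = aₖqₖ₋₁ + qₖ₋₂ (with p₋₁=1, p₋₂=0, q₋₁=0, q₋₂=1):
  k=0: a=13, p=13, q=1
  k=1: a=1, p=14, q=1
  k=2: a=2, p=41, q=3
  k=3: a=10, p=424, q=31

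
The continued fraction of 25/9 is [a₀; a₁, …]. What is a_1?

25 = 2·9 + 7   →  a_0 = 2
9 = 1·7 + 2   →  a_1 = 1

1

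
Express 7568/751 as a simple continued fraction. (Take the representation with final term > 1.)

[10; 12, 1, 18, 3]

7568 = 10*751 + 58
751 = 12*58 + 55
58 = 1*55 + 3
55 = 18*3 + 1
3 = 3*1 + 0  (stop)
So 7568/751 = [10; 12, 1, 18, 3].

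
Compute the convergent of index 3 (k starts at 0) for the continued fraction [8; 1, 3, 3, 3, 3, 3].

114/13

Using pₖ = aₖpₖ₋₁ + pₖ₋₂, qₖ = aₖqₖ₋₁ + qₖ₋₂ (with p₋₁=1, p₋₂=0, q₋₁=0, q₋₂=1):
  k=0: a=8, p=8, q=1
  k=1: a=1, p=9, q=1
  k=2: a=3, p=35, q=4
  k=3: a=3, p=114, q=13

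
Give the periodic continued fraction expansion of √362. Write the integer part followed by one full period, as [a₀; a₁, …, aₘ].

a₀ = ⌊√362⌋ = 19.
With m₀=0, d₀=1 and mₖ₊₁ = dₖaₖ − mₖ, dₖ₊₁ = (n − mₖ₊₁²)/dₖ, aₖ₊₁ = ⌊(a₀+mₖ₊₁)/dₖ₊₁⌋:
  k=1: m=19, d=1, a=38
d=1 and a=2a₀=38 at k=1, so the next step gives (m, d) = (19, 1) again — its k=1 value — and the period has length 1.

[19; 38]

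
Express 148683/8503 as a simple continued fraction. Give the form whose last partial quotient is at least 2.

148683 = 17×8503 + 4132
8503 = 2×4132 + 239
4132 = 17×239 + 69
239 = 3×69 + 32
69 = 2×32 + 5
32 = 6×5 + 2
5 = 2×2 + 1
2 = 2×1 + 0  (stop)
So 148683/8503 = [17; 2, 17, 3, 2, 6, 2, 2].

[17; 2, 17, 3, 2, 6, 2, 2]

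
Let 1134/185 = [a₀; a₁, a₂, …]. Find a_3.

2

1134 = 6·185 + 24   →  a_0 = 6
185 = 7·24 + 17   →  a_1 = 7
24 = 1·17 + 7   →  a_2 = 1
17 = 2·7 + 3   →  a_3 = 2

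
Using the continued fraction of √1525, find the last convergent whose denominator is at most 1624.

√1525 = [39; 19, 1, 1, 19, 78, …] (period length 5).
Convergents:
  p_0/q_0 = 39/1
  p_1/q_1 = 742/19
  p_2/q_2 = 781/20
  p_3/q_3 = 1523/39
  p_4/q_4 = 29718/761
  p_5/q_5 = 2319527/59397
q_4 = 761 ≤ 1624 < 59397 = q_5, so the answer is 29718/761.

29718/761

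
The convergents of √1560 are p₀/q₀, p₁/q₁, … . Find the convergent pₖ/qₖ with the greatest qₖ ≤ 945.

12481/316

√1560 = [39; 2, 78, …] (period length 2).
Convergents:
  p_0/q_0 = 39/1
  p_1/q_1 = 79/2
  p_2/q_2 = 6201/157
  p_3/q_3 = 12481/316
  p_4/q_4 = 979719/24805
q_3 = 316 ≤ 945 < 24805 = q_4, so the answer is 12481/316.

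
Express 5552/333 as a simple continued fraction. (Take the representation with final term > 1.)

[16; 1, 2, 18, 6]

5552 = 16*333 + 224
333 = 1*224 + 109
224 = 2*109 + 6
109 = 18*6 + 1
6 = 6*1 + 0  (stop)
So 5552/333 = [16; 1, 2, 18, 6].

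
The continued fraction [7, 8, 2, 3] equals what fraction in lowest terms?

Using pₖ = aₖpₖ₋₁ + pₖ₋₂ and qₖ = aₖqₖ₋₁ + qₖ₋₂:
  k=0: a=7, p=7, q=1
  k=1: a=8, p=57, q=8
  k=2: a=2, p=121, q=17
  k=3: a=3, p=420, q=59

420/59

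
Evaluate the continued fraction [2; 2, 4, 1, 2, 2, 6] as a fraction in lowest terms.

1150/469

Fold from the inside: start with 6/1.
  2 + 1/6 = 13/6
  2 + 6/13 = 32/13
  1 + 13/32 = 45/32
  4 + 32/45 = 212/45
  2 + 45/212 = 469/212
  2 + 212/469 = 1150/469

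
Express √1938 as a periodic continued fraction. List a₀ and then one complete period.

[44; 44, 88]

a₀ = ⌊√1938⌋ = 44.
With m₀=0, d₀=1 and mₖ₊₁ = dₖaₖ − mₖ, dₖ₊₁ = (n − mₖ₊₁²)/dₖ, aₖ₊₁ = ⌊(a₀+mₖ₊₁)/dₖ₊₁⌋:
  k=1: m=44, d=2, a=44
  k=2: m=44, d=1, a=88
d=1 and a=2a₀=88 at k=2, so the next step gives (m, d) = (44, 2) again — its k=1 value — and the period has length 2.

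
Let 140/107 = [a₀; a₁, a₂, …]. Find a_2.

4

140 = 1·107 + 33   →  a_0 = 1
107 = 3·33 + 8   →  a_1 = 3
33 = 4·8 + 1   →  a_2 = 4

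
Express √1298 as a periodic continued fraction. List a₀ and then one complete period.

a₀ = ⌊√1298⌋ = 36.

[36; 36, 72]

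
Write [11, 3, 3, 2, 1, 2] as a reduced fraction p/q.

Using pₖ = aₖpₖ₋₁ + pₖ₋₂ and qₖ = aₖqₖ₋₁ + qₖ₋₂:
  k=0: a=11, p=11, q=1
  k=1: a=3, p=34, q=3
  k=2: a=3, p=113, q=10
  k=3: a=2, p=260, q=23
  k=4: a=1, p=373, q=33
  k=5: a=2, p=1006, q=89

1006/89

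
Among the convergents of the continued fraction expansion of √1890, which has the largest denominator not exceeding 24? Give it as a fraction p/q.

826/19

√1890 = [43; 2, 9, 6, 9, 2, 86, …] (period length 6).
Convergents:
  p_0/q_0 = 43/1
  p_1/q_1 = 87/2
  p_2/q_2 = 826/19
  p_3/q_3 = 5043/116
q_2 = 19 ≤ 24 < 116 = q_3, so the answer is 826/19.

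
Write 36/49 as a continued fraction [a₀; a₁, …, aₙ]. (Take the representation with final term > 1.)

[0; 1, 2, 1, 3, 3]

36 = 0*49 + 36
49 = 1*36 + 13
36 = 2*13 + 10
13 = 1*10 + 3
10 = 3*3 + 1
3 = 3*1 + 0  (stop)
So 36/49 = [0; 1, 2, 1, 3, 3].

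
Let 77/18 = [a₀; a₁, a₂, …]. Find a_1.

77 = 4·18 + 5   →  a_0 = 4
18 = 3·5 + 3   →  a_1 = 3

3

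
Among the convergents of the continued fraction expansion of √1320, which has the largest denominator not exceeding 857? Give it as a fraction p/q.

23761/654

√1320 = [36; 3, 72, …] (period length 2).
Convergents:
  p_0/q_0 = 36/1
  p_1/q_1 = 109/3
  p_2/q_2 = 7884/217
  p_3/q_3 = 23761/654
  p_4/q_4 = 1718676/47305
q_3 = 654 ≤ 857 < 47305 = q_4, so the answer is 23761/654.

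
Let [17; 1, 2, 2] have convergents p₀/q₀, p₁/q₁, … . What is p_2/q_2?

53/3

Using pₖ = aₖpₖ₋₁ + pₖ₋₂, qₖ = aₖqₖ₋₁ + qₖ₋₂ (with p₋₁=1, p₋₂=0, q₋₁=0, q₋₂=1):
  k=0: a=17, p=17, q=1
  k=1: a=1, p=18, q=1
  k=2: a=2, p=53, q=3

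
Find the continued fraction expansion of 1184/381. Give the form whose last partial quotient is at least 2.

[3; 9, 3, 2, 2, 2]

1184 = 3·381 + 41
381 = 9·41 + 12
41 = 3·12 + 5
12 = 2·5 + 2
5 = 2·2 + 1
2 = 2·1 + 0  (stop)
So 1184/381 = [3; 9, 3, 2, 2, 2].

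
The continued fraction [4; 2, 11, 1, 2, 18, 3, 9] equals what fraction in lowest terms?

170887/38149

Using pₖ = aₖpₖ₋₁ + pₖ₋₂ and qₖ = aₖqₖ₋₁ + qₖ₋₂:
  k=0: a=4, p=4, q=1
  k=1: a=2, p=9, q=2
  k=2: a=11, p=103, q=23
  k=3: a=1, p=112, q=25
  k=4: a=2, p=327, q=73
  k=5: a=18, p=5998, q=1339
  k=6: a=3, p=18321, q=4090
  k=7: a=9, p=170887, q=38149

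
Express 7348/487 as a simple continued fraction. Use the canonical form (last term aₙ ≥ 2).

[15; 11, 3, 14]

7348 = 15×487 + 43
487 = 11×43 + 14
43 = 3×14 + 1
14 = 14×1 + 0  (stop)
So 7348/487 = [15; 11, 3, 14].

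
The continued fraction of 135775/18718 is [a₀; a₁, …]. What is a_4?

12

135775 = 7·18718 + 4749   →  a_0 = 7
18718 = 3·4749 + 4471   →  a_1 = 3
4749 = 1·4471 + 278   →  a_2 = 1
4471 = 16·278 + 23   →  a_3 = 16
278 = 12·23 + 2   →  a_4 = 12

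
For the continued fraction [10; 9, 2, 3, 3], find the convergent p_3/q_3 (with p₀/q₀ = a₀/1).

667/66

Using pₖ = aₖpₖ₋₁ + pₖ₋₂, qₖ = aₖqₖ₋₁ + qₖ₋₂ (with p₋₁=1, p₋₂=0, q₋₁=0, q₋₂=1):
  k=0: a=10, p=10, q=1
  k=1: a=9, p=91, q=9
  k=2: a=2, p=192, q=19
  k=3: a=3, p=667, q=66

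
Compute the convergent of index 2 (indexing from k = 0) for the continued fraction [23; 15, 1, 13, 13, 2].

369/16

Using pₖ = aₖpₖ₋₁ + pₖ₋₂, qₖ = aₖqₖ₋₁ + qₖ₋₂ (with p₋₁=1, p₋₂=0, q₋₁=0, q₋₂=1):
  k=0: a=23, p=23, q=1
  k=1: a=15, p=346, q=15
  k=2: a=1, p=369, q=16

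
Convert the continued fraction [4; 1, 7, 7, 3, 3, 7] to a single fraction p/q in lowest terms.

Fold from the inside: start with 7/1.
  3 + 1/7 = 22/7
  3 + 7/22 = 73/22
  7 + 22/73 = 533/73
  7 + 73/533 = 3804/533
  1 + 533/3804 = 4337/3804
  4 + 3804/4337 = 21152/4337

21152/4337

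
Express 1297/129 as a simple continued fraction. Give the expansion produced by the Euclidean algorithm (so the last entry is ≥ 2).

1297 = 10×129 + 7
129 = 18×7 + 3
7 = 2×3 + 1
3 = 3×1 + 0  (stop)
So 1297/129 = [10; 18, 2, 3].

[10; 18, 2, 3]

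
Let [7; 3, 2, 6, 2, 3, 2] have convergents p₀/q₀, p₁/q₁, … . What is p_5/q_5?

Using pₖ = aₖpₖ₋₁ + pₖ₋₂, qₖ = aₖqₖ₋₁ + qₖ₋₂ (with p₋₁=1, p₋₂=0, q₋₁=0, q₋₂=1):
  k=0: a=7, p=7, q=1
  k=1: a=3, p=22, q=3
  k=2: a=2, p=51, q=7
  k=3: a=6, p=328, q=45
  k=4: a=2, p=707, q=97
  k=5: a=3, p=2449, q=336

2449/336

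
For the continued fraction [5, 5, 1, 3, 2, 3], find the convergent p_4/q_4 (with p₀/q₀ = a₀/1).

269/52

Using pₖ = aₖpₖ₋₁ + pₖ₋₂, qₖ = aₖqₖ₋₁ + qₖ₋₂ (with p₋₁=1, p₋₂=0, q₋₁=0, q₋₂=1):
  k=0: a=5, p=5, q=1
  k=1: a=5, p=26, q=5
  k=2: a=1, p=31, q=6
  k=3: a=3, p=119, q=23
  k=4: a=2, p=269, q=52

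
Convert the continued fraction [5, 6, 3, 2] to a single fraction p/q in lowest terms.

Using pₖ = aₖpₖ₋₁ + pₖ₋₂ and qₖ = aₖqₖ₋₁ + qₖ₋₂:
  k=0: a=5, p=5, q=1
  k=1: a=6, p=31, q=6
  k=2: a=3, p=98, q=19
  k=3: a=2, p=227, q=44

227/44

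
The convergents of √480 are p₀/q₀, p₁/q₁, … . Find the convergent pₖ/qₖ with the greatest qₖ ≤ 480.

10341/472

√480 = [21; 1, 9, 1, 42, …] (period length 4).
Convergents:
  p_0/q_0 = 21/1
  p_1/q_1 = 22/1
  p_2/q_2 = 219/10
  p_3/q_3 = 241/11
  p_4/q_4 = 10341/472
  p_5/q_5 = 10582/483
q_4 = 472 ≤ 480 < 483 = q_5, so the answer is 10341/472.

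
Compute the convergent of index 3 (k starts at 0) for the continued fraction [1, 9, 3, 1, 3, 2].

Using pₖ = aₖpₖ₋₁ + pₖ₋₂, qₖ = aₖqₖ₋₁ + qₖ₋₂ (with p₋₁=1, p₋₂=0, q₋₁=0, q₋₂=1):
  k=0: a=1, p=1, q=1
  k=1: a=9, p=10, q=9
  k=2: a=3, p=31, q=28
  k=3: a=1, p=41, q=37

41/37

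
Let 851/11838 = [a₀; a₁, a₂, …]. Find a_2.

1

851 = 0·11838 + 851   →  a_0 = 0
11838 = 13·851 + 775   →  a_1 = 13
851 = 1·775 + 76   →  a_2 = 1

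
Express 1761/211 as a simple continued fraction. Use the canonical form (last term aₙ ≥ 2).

[8; 2, 1, 8, 8]

1761 = 8×211 + 73
211 = 2×73 + 65
73 = 1×65 + 8
65 = 8×8 + 1
8 = 8×1 + 0  (stop)
So 1761/211 = [8; 2, 1, 8, 8].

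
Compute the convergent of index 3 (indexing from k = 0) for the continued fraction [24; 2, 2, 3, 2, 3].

Using pₖ = aₖpₖ₋₁ + pₖ₋₂, qₖ = aₖqₖ₋₁ + qₖ₋₂ (with p₋₁=1, p₋₂=0, q₋₁=0, q₋₂=1):
  k=0: a=24, p=24, q=1
  k=1: a=2, p=49, q=2
  k=2: a=2, p=122, q=5
  k=3: a=3, p=415, q=17

415/17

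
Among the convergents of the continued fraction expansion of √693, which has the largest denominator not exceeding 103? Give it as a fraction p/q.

√693 = [26; 3, 12, 1, 4, 1, 12, 3, 52, …] (period length 8).
Convergents:
  p_0/q_0 = 26/1
  p_1/q_1 = 79/3
  p_2/q_2 = 974/37
  p_3/q_3 = 1053/40
  p_4/q_4 = 5186/197
q_3 = 40 ≤ 103 < 197 = q_4, so the answer is 1053/40.

1053/40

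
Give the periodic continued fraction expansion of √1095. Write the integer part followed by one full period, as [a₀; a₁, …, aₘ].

[33; 11, 66]

a₀ = ⌊√1095⌋ = 33.
With m₀=0, d₀=1 and mₖ₊₁ = dₖaₖ − mₖ, dₖ₊₁ = (n − mₖ₊₁²)/dₖ, aₖ₊₁ = ⌊(a₀+mₖ₊₁)/dₖ₊₁⌋:
  k=1: m=33, d=6, a=11
  k=2: m=33, d=1, a=66
d=1 and a=2a₀=66 at k=2, so the next step gives (m, d) = (33, 6) again — its k=1 value — and the period has length 2.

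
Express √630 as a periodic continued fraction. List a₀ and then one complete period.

[25; 10, 50]

a₀ = ⌊√630⌋ = 25.
With m₀=0, d₀=1 and mₖ₊₁ = dₖaₖ − mₖ, dₖ₊₁ = (n − mₖ₊₁²)/dₖ, aₖ₊₁ = ⌊(a₀+mₖ₊₁)/dₖ₊₁⌋:
  k=1: m=25, d=5, a=10
  k=2: m=25, d=1, a=50
d=1 and a=2a₀=50 at k=2, so the next step gives (m, d) = (25, 5) again — its k=1 value — and the period has length 2.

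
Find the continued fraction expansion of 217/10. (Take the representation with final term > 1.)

217 = 21×10 + 7
10 = 1×7 + 3
7 = 2×3 + 1
3 = 3×1 + 0  (stop)
So 217/10 = [21; 1, 2, 3].

[21; 1, 2, 3]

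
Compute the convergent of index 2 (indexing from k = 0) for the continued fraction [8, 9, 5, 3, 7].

373/46

Using pₖ = aₖpₖ₋₁ + pₖ₋₂, qₖ = aₖqₖ₋₁ + qₖ₋₂ (with p₋₁=1, p₋₂=0, q₋₁=0, q₋₂=1):
  k=0: a=8, p=8, q=1
  k=1: a=9, p=73, q=9
  k=2: a=5, p=373, q=46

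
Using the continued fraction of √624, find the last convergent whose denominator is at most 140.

1249/50

√624 = [24; 1, 48, …] (period length 2).
Convergents:
  p_0/q_0 = 24/1
  p_1/q_1 = 25/1
  p_2/q_2 = 1224/49
  p_3/q_3 = 1249/50
  p_4/q_4 = 61176/2449
q_3 = 50 ≤ 140 < 2449 = q_4, so the answer is 1249/50.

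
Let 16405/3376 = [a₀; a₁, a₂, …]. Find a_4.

16405 = 4·3376 + 2901   →  a_0 = 4
3376 = 1·2901 + 475   →  a_1 = 1
2901 = 6·475 + 51   →  a_2 = 6
475 = 9·51 + 16   →  a_3 = 9
51 = 3·16 + 3   →  a_4 = 3

3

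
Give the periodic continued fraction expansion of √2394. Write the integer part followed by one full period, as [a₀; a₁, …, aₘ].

a₀ = ⌊√2394⌋ = 48.
With m₀=0, d₀=1 and mₖ₊₁ = dₖaₖ − mₖ, dₖ₊₁ = (n − mₖ₊₁²)/dₖ, aₖ₊₁ = ⌊(a₀+mₖ₊₁)/dₖ₊₁⌋:
  k=1: m=48, d=90, a=1
  k=2: m=42, d=7, a=12
  k=3: m=42, d=90, a=1
  k=4: m=48, d=1, a=96
d=1 and a=2a₀=96 at k=4, so the next step gives (m, d) = (48, 90) again — its k=1 value — and the period has length 4.

[48; 1, 12, 1, 96]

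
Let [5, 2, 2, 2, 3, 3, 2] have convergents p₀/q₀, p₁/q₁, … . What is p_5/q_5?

731/135

Using pₖ = aₖpₖ₋₁ + pₖ₋₂, qₖ = aₖqₖ₋₁ + qₖ₋₂ (with p₋₁=1, p₋₂=0, q₋₁=0, q₋₂=1):
  k=0: a=5, p=5, q=1
  k=1: a=2, p=11, q=2
  k=2: a=2, p=27, q=5
  k=3: a=2, p=65, q=12
  k=4: a=3, p=222, q=41
  k=5: a=3, p=731, q=135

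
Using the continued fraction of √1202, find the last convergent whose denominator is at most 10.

104/3

√1202 = [34; 1, 2, 34, 2, 1, 68, …] (period length 6).
Convergents:
  p_0/q_0 = 34/1
  p_1/q_1 = 35/1
  p_2/q_2 = 104/3
  p_3/q_3 = 3571/103
q_2 = 3 ≤ 10 < 103 = q_3, so the answer is 104/3.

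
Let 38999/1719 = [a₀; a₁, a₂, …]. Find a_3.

38999 = 22·1719 + 1181   →  a_0 = 22
1719 = 1·1181 + 538   →  a_1 = 1
1181 = 2·538 + 105   →  a_2 = 2
538 = 5·105 + 13   →  a_3 = 5

5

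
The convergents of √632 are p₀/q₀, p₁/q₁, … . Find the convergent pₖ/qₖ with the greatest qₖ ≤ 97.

1081/43

√632 = [25; 7, 6, 7, 50, …] (period length 4).
Convergents:
  p_0/q_0 = 25/1
  p_1/q_1 = 176/7
  p_2/q_2 = 1081/43
  p_3/q_3 = 7743/308
q_2 = 43 ≤ 97 < 308 = q_3, so the answer is 1081/43.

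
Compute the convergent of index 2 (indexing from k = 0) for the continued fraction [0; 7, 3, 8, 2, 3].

3/22

Using pₖ = aₖpₖ₋₁ + pₖ₋₂, qₖ = aₖqₖ₋₁ + qₖ₋₂ (with p₋₁=1, p₋₂=0, q₋₁=0, q₋₂=1):
  k=0: a=0, p=0, q=1
  k=1: a=7, p=1, q=7
  k=2: a=3, p=3, q=22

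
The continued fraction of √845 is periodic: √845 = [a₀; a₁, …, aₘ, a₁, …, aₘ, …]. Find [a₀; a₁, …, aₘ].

[29; 14, 1, 1, 14, 58]

a₀ = ⌊√845⌋ = 29.
With m₀=0, d₀=1 and mₖ₊₁ = dₖaₖ − mₖ, dₖ₊₁ = (n − mₖ₊₁²)/dₖ, aₖ₊₁ = ⌊(a₀+mₖ₊₁)/dₖ₊₁⌋:
  k=1: m=29, d=4, a=14
  k=2: m=27, d=29, a=1
  k=3: m=2, d=29, a=1
  k=4: m=27, d=4, a=14
  k=5: m=29, d=1, a=58
d=1 and a=2a₀=58 at k=5, so the next step gives (m, d) = (29, 4) again — its k=1 value — and the period has length 5.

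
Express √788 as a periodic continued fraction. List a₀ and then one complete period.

[28; 14, 56]

a₀ = ⌊√788⌋ = 28.
With m₀=0, d₀=1 and mₖ₊₁ = dₖaₖ − mₖ, dₖ₊₁ = (n − mₖ₊₁²)/dₖ, aₖ₊₁ = ⌊(a₀+mₖ₊₁)/dₖ₊₁⌋:
  k=1: m=28, d=4, a=14
  k=2: m=28, d=1, a=56
d=1 and a=2a₀=56 at k=2, so the next step gives (m, d) = (28, 4) again — its k=1 value — and the period has length 2.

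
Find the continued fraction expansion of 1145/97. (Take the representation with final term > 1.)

1145 = 11×97 + 78
97 = 1×78 + 19
78 = 4×19 + 2
19 = 9×2 + 1
2 = 2×1 + 0  (stop)
So 1145/97 = [11; 1, 4, 9, 2].

[11; 1, 4, 9, 2]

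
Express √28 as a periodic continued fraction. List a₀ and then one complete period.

[5; 3, 2, 3, 10]

a₀ = ⌊√28⌋ = 5.
With m₀=0, d₀=1 and mₖ₊₁ = dₖaₖ − mₖ, dₖ₊₁ = (n − mₖ₊₁²)/dₖ, aₖ₊₁ = ⌊(a₀+mₖ₊₁)/dₖ₊₁⌋:
  k=1: m=5, d=3, a=3
  k=2: m=4, d=4, a=2
  k=3: m=4, d=3, a=3
  k=4: m=5, d=1, a=10
d=1 and a=2a₀=10 at k=4, so the next step gives (m, d) = (5, 3) again — its k=1 value — and the period has length 4.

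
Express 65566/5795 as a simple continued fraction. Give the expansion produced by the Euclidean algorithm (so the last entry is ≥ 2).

[11; 3, 5, 2, 16, 10]

65566 = 11×5795 + 1821
5795 = 3×1821 + 332
1821 = 5×332 + 161
332 = 2×161 + 10
161 = 16×10 + 1
10 = 10×1 + 0  (stop)
So 65566/5795 = [11; 3, 5, 2, 16, 10].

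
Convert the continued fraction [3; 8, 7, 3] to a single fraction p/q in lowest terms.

559/179

Using pₖ = aₖpₖ₋₁ + pₖ₋₂ and qₖ = aₖqₖ₋₁ + qₖ₋₂:
  k=0: a=3, p=3, q=1
  k=1: a=8, p=25, q=8
  k=2: a=7, p=178, q=57
  k=3: a=3, p=559, q=179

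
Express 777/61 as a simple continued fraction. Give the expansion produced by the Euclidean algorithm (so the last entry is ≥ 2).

777 = 12×61 + 45
61 = 1×45 + 16
45 = 2×16 + 13
16 = 1×13 + 3
13 = 4×3 + 1
3 = 3×1 + 0  (stop)
So 777/61 = [12; 1, 2, 1, 4, 3].

[12; 1, 2, 1, 4, 3]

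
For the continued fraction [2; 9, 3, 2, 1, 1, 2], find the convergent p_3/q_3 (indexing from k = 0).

Using pₖ = aₖpₖ₋₁ + pₖ₋₂, qₖ = aₖqₖ₋₁ + qₖ₋₂ (with p₋₁=1, p₋₂=0, q₋₁=0, q₋₂=1):
  k=0: a=2, p=2, q=1
  k=1: a=9, p=19, q=9
  k=2: a=3, p=59, q=28
  k=3: a=2, p=137, q=65

137/65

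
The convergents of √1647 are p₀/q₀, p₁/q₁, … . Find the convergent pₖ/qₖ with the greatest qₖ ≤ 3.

81/2

√1647 = [40; 1, 1, 2, 1, 1, 80, …] (period length 6).
Convergents:
  p_0/q_0 = 40/1
  p_1/q_1 = 41/1
  p_2/q_2 = 81/2
  p_3/q_3 = 203/5
q_2 = 2 ≤ 3 < 5 = q_3, so the answer is 81/2.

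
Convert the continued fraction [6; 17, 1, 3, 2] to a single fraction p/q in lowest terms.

Using pₖ = aₖpₖ₋₁ + pₖ₋₂ and qₖ = aₖqₖ₋₁ + qₖ₋₂:
  k=0: a=6, p=6, q=1
  k=1: a=17, p=103, q=17
  k=2: a=1, p=109, q=18
  k=3: a=3, p=430, q=71
  k=4: a=2, p=969, q=160

969/160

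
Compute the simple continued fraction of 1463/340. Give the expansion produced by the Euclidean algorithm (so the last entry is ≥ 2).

[4; 3, 3, 3, 10]

1463 = 4*340 + 103
340 = 3*103 + 31
103 = 3*31 + 10
31 = 3*10 + 1
10 = 10*1 + 0  (stop)
So 1463/340 = [4; 3, 3, 3, 10].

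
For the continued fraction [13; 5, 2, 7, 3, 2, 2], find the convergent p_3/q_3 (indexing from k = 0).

Using pₖ = aₖpₖ₋₁ + pₖ₋₂, qₖ = aₖqₖ₋₁ + qₖ₋₂ (with p₋₁=1, p₋₂=0, q₋₁=0, q₋₂=1):
  k=0: a=13, p=13, q=1
  k=1: a=5, p=66, q=5
  k=2: a=2, p=145, q=11
  k=3: a=7, p=1081, q=82

1081/82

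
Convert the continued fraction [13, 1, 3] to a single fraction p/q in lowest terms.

Fold from the inside: start with 3/1.
  1 + 1/3 = 4/3
  13 + 3/4 = 55/4

55/4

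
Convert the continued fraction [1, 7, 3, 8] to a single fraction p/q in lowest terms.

Fold from the inside: start with 8/1.
  3 + 1/8 = 25/8
  7 + 8/25 = 183/25
  1 + 25/183 = 208/183

208/183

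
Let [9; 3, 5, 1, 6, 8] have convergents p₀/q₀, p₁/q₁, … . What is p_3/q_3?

177/19

Using pₖ = aₖpₖ₋₁ + pₖ₋₂, qₖ = aₖqₖ₋₁ + qₖ₋₂ (with p₋₁=1, p₋₂=0, q₋₁=0, q₋₂=1):
  k=0: a=9, p=9, q=1
  k=1: a=3, p=28, q=3
  k=2: a=5, p=149, q=16
  k=3: a=1, p=177, q=19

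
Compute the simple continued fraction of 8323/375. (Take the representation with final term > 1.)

8323 = 22*375 + 73
375 = 5*73 + 10
73 = 7*10 + 3
10 = 3*3 + 1
3 = 3*1 + 0  (stop)
So 8323/375 = [22; 5, 7, 3, 3].

[22; 5, 7, 3, 3]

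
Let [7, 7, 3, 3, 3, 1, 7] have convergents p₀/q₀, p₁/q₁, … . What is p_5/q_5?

Using pₖ = aₖpₖ₋₁ + pₖ₋₂, qₖ = aₖqₖ₋₁ + qₖ₋₂ (with p₋₁=1, p₋₂=0, q₋₁=0, q₋₂=1):
  k=0: a=7, p=7, q=1
  k=1: a=7, p=50, q=7
  k=2: a=3, p=157, q=22
  k=3: a=3, p=521, q=73
  k=4: a=3, p=1720, q=241
  k=5: a=1, p=2241, q=314

2241/314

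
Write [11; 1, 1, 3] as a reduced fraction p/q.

81/7

Fold from the inside: start with 3/1.
  1 + 1/3 = 4/3
  1 + 3/4 = 7/4
  11 + 4/7 = 81/7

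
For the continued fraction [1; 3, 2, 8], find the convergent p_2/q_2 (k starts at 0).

Using pₖ = aₖpₖ₋₁ + pₖ₋₂, qₖ = aₖqₖ₋₁ + qₖ₋₂ (with p₋₁=1, p₋₂=0, q₋₁=0, q₋₂=1):
  k=0: a=1, p=1, q=1
  k=1: a=3, p=4, q=3
  k=2: a=2, p=9, q=7

9/7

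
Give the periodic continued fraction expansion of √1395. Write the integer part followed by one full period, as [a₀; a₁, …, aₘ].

a₀ = ⌊√1395⌋ = 37.
With m₀=0, d₀=1 and mₖ₊₁ = dₖaₖ − mₖ, dₖ₊₁ = (n − mₖ₊₁²)/dₖ, aₖ₊₁ = ⌊(a₀+mₖ₊₁)/dₖ₊₁⌋:
  k=1: m=37, d=26, a=2
  k=2: m=15, d=45, a=1
  k=3: m=30, d=11, a=6
  k=4: m=36, d=9, a=8
  k=5: m=36, d=11, a=6
  k=6: m=30, d=45, a=1
  k=7: m=15, d=26, a=2
  k=8: m=37, d=1, a=74
d=1 and a=2a₀=74 at k=8, so the next step gives (m, d) = (37, 26) again — its k=1 value — and the period has length 8.

[37; 2, 1, 6, 8, 6, 1, 2, 74]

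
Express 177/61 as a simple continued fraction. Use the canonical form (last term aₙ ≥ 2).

[2; 1, 9, 6]

177 = 2×61 + 55
61 = 1×55 + 6
55 = 9×6 + 1
6 = 6×1 + 0  (stop)
So 177/61 = [2; 1, 9, 6].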